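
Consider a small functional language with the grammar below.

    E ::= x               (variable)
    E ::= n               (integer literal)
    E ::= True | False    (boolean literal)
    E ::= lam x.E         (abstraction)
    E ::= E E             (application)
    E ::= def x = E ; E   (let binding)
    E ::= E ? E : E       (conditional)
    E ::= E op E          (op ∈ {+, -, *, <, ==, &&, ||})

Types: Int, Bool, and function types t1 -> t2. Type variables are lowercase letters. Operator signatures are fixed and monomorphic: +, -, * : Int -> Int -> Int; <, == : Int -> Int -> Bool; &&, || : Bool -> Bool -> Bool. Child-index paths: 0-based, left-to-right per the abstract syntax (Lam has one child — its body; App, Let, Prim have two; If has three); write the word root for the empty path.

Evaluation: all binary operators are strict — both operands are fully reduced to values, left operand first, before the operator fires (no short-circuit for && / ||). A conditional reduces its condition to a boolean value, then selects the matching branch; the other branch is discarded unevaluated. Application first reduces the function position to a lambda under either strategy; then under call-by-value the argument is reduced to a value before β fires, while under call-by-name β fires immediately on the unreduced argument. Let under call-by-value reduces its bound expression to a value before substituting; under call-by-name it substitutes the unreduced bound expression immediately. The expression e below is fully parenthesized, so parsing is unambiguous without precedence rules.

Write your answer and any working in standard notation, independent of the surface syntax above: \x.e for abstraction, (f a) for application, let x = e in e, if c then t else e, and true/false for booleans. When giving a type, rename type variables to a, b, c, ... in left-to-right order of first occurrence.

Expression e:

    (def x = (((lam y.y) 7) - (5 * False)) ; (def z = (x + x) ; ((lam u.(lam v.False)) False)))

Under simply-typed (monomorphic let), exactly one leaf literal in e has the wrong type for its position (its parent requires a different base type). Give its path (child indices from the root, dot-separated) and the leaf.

Answer: 0.1.1 : false

Derivation:
y : a
\y._ : a -> a
  unify a -> a ~ Int -> b
  unify a ~ Int
  unify Int ~ b
_ _ : Int
  unify Int ~ Int
  unify Int ~ Int
  unify Bool ~ Int
  FAIL: mismatch Bool ~ Int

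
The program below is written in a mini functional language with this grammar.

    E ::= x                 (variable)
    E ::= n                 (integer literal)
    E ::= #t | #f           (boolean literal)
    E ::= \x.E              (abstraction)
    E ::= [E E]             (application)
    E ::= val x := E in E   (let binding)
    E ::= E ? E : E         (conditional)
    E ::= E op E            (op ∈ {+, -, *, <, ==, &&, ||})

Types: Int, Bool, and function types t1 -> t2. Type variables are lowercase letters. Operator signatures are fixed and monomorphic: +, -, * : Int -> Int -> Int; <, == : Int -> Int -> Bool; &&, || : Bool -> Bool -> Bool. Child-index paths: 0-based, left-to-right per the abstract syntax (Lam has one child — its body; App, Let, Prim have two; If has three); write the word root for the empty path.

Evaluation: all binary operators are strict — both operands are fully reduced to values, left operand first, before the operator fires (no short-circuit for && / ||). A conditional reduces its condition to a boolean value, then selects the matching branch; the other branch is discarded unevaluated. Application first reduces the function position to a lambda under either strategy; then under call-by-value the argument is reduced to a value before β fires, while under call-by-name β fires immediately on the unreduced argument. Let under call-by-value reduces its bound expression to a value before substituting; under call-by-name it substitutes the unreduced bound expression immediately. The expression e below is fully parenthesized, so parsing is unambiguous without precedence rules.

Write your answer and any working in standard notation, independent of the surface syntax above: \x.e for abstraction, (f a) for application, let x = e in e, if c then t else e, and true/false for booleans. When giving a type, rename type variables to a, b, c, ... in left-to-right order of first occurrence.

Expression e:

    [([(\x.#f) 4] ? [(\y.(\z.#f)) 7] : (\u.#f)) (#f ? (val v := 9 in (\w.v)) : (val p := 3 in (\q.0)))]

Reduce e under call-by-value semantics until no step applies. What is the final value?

Answer: false

Working:
step 0: ((if ((\x.false) 4) then ((\y.(\z.false)) 7) else (\u.false)) (if false then (let v = 9 in (\w.v)) else (let p = 3 in (\q.0))))
step 1: [beta@0.0] ((if false then ((\y.(\z.false)) 7) else (\u.false)) (if false then (let v = 9 in (\w.v)) else (let p = 3 in (\q.0))))
step 2: [if@0] ((\u.false) (if false then (let v = 9 in (\w.v)) else (let p = 3 in (\q.0))))
step 3: [if@1] ((\u.false) (let p = 3 in (\q.0)))
step 4: [let@1] ((\u.false) (\q.0))
step 5: [beta@root] false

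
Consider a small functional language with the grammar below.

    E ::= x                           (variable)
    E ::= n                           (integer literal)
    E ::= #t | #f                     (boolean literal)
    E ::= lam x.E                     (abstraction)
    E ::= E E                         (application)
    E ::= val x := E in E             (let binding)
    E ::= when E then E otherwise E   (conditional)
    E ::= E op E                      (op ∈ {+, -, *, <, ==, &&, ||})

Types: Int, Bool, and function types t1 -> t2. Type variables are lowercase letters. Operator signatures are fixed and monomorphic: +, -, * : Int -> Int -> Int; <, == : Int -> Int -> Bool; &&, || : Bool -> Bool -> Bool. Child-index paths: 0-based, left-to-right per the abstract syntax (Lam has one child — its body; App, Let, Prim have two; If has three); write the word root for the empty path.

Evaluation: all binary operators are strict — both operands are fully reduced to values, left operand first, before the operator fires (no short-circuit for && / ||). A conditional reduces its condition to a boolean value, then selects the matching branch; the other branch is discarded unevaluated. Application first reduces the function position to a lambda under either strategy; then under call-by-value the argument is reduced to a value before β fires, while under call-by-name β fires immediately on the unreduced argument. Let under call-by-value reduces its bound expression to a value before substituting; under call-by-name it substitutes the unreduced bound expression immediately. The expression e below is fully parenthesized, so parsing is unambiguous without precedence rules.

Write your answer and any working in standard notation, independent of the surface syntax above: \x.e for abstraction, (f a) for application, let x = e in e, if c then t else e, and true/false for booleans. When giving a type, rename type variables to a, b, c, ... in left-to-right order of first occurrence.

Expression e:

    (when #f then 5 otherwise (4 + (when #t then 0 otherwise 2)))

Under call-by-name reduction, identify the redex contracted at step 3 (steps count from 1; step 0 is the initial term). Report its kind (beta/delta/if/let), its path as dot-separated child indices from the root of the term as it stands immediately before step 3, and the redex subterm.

Answer: delta at root : (4 + 0)

Derivation:
step 0: (if false then 5 else (4 + (if true then 0 else 2)))
step 1: [if@root] (4 + (if true then 0 else 2))
step 2: [if@1] (4 + 0)
step 3: [delta@root] 4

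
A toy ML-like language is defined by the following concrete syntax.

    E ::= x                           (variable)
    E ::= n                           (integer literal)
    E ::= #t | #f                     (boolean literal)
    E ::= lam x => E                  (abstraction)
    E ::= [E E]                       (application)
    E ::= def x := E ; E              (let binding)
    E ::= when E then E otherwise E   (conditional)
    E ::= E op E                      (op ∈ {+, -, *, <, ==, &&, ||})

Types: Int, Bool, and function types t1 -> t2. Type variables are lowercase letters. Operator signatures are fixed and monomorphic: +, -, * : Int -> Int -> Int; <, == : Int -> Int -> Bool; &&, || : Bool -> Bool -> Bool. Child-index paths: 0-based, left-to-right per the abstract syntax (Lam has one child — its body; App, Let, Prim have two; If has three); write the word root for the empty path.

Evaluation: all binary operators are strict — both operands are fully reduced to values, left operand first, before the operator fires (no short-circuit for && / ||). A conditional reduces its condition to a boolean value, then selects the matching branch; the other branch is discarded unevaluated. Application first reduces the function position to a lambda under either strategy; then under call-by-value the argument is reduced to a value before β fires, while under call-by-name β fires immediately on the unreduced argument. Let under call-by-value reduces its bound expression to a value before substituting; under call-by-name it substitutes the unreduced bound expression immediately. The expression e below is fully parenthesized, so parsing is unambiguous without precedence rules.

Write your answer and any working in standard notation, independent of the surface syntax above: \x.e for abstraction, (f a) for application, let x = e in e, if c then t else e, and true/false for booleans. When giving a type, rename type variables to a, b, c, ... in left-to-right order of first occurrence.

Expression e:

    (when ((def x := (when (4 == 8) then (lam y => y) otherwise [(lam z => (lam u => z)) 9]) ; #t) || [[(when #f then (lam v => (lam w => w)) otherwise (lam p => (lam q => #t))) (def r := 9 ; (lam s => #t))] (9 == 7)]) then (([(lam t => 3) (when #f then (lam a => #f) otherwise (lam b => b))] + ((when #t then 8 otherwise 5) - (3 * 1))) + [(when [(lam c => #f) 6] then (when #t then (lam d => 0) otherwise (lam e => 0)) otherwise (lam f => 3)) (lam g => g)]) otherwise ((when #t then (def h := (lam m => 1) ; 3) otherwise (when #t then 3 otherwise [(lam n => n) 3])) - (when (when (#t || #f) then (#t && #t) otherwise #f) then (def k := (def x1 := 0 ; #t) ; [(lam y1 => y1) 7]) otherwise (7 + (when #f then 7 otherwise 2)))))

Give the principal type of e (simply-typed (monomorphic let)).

Answer: Int

Derivation:
  unify Int ~ Int
  unify Int ~ Int
  unify Bool ~ Bool
y : a
\y._ : a -> a
z : b
\u._ : c -> b
\z._ : b -> c -> b
  unify b -> c -> b ~ Int -> d
  unify b ~ Int
  unify c -> Int ~ d
_ _ : c -> Int
  unify a -> a ~ c -> Int
  unify a ~ c
  unify c ~ Int
let x : Int -> Int
  unify Bool ~ Bool
  unify Bool ~ Bool
w : f
\w._ : f -> f
\v._ : e -> f -> f
\q._ : h -> Bool
\p._ : g -> h -> Bool
  unify e -> f -> f ~ g -> h -> Bool
  unify e ~ g
  unify f -> f ~ h -> Bool
  unify f ~ h
  unify h ~ Bool
let r : Int
\s._ : i -> Bool
  unify g -> Bool -> Bool ~ (i -> Bool) -> j
  unify g ~ i -> Bool
  unify Bool -> Bool ~ j
_ _ : Bool -> Bool
  unify Int ~ Int
  unify Int ~ Int
  unify Bool -> Bool ~ Bool -> k
  unify Bool ~ Bool
  unify Bool ~ k
_ _ : Bool
  unify Bool ~ Bool
  unify Bool ~ Bool
\t._ : l -> Int
  unify Bool ~ Bool
\a._ : m -> Bool
b : n
\b._ : n -> n
  unify m -> Bool ~ n -> n
  unify m ~ n
  unify Bool ~ n
  unify l -> Int ~ (Bool -> Bool) -> o
  unify l ~ Bool -> Bool
  unify Int ~ o
_ _ : Int
  unify Int ~ Int
  unify Bool ~ Bool
  unify Int ~ Int
  unify Int ~ Int
  unify Int ~ Int
  unify Int ~ Int
  unify Int ~ Int
  unify Int ~ Int
  unify Int ~ Int
\c._ : p -> Bool
  unify p -> Bool ~ Int -> q
  unify p ~ Int
  unify Bool ~ q
_ _ : Bool
  unify Bool ~ Bool
  unify Bool ~ Bool
\d._ : r -> Int
\e._ : s -> Int
  unify r -> Int ~ s -> Int
  unify r ~ s
  unify Int ~ Int
\f._ : t -> Int
  unify s -> Int ~ t -> Int
  unify s ~ t
  unify Int ~ Int
g : u
\g._ : u -> u
  unify t -> Int ~ (u -> u) -> v
  unify t ~ u -> u
  unify Int ~ v
_ _ : Int
  unify Int ~ Int
  unify Bool ~ Bool
\m._ : w -> Int
let h : w -> Int
  unify Bool ~ Bool
n : x
\n._ : x -> x
  unify x -> x ~ Int -> y
  unify x ~ Int
  unify Int ~ y
_ _ : Int
  unify Int ~ Int
  unify Int ~ Int
  unify Int ~ Int
  unify Bool ~ Bool
  unify Bool ~ Bool
  unify Bool ~ Bool
  unify Bool ~ Bool
  unify Bool ~ Bool
  unify Bool ~ Bool
  unify Bool ~ Bool
let x1 : Int
let k : Bool
y1 : z
\y1._ : z -> z
  unify z -> z ~ Int -> t26
  unify z ~ Int
  unify Int ~ t26
_ _ : Int
  unify Int ~ Int
  unify Bool ~ Bool
  unify Int ~ Int
  unify Int ~ Int
  unify Int ~ Int
  unify Int ~ Int
  unify Int ~ Int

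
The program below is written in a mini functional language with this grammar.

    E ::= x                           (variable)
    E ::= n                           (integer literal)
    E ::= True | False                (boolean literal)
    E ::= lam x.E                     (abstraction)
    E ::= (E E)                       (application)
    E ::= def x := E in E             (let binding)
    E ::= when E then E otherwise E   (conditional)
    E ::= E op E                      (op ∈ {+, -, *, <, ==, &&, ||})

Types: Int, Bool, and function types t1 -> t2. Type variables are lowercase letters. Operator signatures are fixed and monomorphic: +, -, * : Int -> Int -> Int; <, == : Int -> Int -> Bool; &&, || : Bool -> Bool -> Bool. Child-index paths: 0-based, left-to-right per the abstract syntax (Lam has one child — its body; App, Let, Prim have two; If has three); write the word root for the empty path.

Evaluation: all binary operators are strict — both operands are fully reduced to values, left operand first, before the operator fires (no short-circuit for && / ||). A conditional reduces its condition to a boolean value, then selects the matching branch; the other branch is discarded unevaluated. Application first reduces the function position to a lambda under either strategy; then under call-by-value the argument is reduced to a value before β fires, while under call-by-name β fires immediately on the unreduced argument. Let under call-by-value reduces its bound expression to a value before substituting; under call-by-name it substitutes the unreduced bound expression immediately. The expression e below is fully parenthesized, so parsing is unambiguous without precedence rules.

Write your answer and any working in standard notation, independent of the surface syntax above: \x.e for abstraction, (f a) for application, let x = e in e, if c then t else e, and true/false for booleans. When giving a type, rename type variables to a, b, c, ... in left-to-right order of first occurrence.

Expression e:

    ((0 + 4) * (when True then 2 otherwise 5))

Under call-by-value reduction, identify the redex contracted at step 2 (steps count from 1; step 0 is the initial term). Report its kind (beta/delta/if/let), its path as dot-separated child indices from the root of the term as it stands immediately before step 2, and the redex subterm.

Answer: if at 1 : (if true then 2 else 5)

Derivation:
step 0: ((0 + 4) * (if true then 2 else 5))
step 1: [delta@0] (4 * (if true then 2 else 5))
step 2: [if@1] (4 * 2)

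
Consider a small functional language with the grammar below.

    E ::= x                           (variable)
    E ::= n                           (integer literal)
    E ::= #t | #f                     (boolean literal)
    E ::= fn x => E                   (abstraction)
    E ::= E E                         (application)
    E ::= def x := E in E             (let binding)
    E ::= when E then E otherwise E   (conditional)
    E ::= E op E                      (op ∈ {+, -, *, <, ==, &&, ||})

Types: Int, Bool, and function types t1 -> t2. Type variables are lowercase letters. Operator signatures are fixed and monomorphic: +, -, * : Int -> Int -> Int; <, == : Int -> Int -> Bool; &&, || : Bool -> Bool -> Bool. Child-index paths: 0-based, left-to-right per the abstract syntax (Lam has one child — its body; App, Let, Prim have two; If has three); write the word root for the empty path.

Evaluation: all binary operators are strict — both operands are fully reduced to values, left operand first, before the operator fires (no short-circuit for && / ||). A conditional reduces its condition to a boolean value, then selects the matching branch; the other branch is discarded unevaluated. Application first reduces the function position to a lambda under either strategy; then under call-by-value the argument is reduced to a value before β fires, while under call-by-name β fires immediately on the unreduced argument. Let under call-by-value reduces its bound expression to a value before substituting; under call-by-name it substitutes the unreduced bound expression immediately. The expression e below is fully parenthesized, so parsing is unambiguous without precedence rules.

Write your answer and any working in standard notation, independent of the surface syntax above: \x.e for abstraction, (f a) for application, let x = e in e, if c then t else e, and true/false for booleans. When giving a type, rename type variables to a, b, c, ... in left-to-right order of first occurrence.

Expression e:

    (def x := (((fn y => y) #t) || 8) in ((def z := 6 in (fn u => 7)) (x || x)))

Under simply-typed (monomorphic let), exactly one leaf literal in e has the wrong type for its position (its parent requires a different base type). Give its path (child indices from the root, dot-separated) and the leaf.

Answer: 0.1 : 8

Trace:
y : a
\y._ : a -> a
  unify a -> a ~ Bool -> b
  unify a ~ Bool
  unify Bool ~ b
_ _ : Bool
  unify Bool ~ Bool
  unify Int ~ Bool
  FAIL: mismatch Int ~ Bool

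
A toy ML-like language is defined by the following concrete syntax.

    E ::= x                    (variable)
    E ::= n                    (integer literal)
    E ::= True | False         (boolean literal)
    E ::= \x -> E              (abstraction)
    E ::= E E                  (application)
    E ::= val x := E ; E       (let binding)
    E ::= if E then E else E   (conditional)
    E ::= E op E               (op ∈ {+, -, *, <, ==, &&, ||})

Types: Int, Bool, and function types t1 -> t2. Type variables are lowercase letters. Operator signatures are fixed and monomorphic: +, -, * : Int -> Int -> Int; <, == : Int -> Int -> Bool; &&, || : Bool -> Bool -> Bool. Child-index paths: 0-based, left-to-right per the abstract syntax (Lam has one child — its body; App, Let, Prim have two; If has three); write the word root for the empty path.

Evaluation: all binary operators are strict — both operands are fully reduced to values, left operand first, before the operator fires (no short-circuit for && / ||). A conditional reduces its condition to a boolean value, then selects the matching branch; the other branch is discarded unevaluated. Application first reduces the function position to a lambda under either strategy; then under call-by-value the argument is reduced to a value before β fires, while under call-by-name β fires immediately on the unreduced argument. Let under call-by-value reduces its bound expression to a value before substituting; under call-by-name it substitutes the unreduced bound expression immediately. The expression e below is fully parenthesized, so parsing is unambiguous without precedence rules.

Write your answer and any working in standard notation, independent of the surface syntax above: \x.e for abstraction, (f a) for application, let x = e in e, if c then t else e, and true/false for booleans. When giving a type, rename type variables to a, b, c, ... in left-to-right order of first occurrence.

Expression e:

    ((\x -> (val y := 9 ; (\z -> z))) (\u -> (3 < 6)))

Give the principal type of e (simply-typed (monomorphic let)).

Trace:
let y : Int
z : b
\z._ : b -> b
\x._ : a -> b -> b
  unify Int ~ Int
  unify Int ~ Int
\u._ : c -> Bool
  unify a -> b -> b ~ (c -> Bool) -> d
  unify a ~ c -> Bool
  unify b -> b ~ d
_ _ : b -> b

Answer: a -> a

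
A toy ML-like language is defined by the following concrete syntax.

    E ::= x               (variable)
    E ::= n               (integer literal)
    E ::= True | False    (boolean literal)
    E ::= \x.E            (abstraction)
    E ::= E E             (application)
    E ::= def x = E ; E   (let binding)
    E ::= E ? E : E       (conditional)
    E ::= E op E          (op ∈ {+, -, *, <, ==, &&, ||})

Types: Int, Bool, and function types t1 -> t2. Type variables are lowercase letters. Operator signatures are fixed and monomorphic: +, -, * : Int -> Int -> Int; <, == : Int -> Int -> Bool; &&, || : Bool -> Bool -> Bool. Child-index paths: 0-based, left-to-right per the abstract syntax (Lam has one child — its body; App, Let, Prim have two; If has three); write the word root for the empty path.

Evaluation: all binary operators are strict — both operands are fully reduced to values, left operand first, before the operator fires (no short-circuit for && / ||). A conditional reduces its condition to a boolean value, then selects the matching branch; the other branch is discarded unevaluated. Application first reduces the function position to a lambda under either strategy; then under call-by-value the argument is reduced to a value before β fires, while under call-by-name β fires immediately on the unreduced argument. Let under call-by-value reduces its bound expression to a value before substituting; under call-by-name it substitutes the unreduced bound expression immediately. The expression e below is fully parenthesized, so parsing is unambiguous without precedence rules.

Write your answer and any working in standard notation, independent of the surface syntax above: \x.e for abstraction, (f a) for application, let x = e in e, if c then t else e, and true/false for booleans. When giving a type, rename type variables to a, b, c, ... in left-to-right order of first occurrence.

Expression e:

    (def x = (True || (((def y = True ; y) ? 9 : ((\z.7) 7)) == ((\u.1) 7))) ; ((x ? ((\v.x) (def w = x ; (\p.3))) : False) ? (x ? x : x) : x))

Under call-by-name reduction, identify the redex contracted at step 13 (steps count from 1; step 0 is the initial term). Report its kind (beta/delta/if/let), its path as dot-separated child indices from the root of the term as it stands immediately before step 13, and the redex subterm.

Working:
step 0: (let x = (true || ((if (let y = true in y) then 9 else ((\z.7) 7)) == ((\u.1) 7))) in (if (if x then ((\v.x) (let w = x in (\p.3))) else false) then (if x then x else x) else x))
step 1: [let@root] (if (if (true || ((if (let y = true in y) then 9 else ((\z.7) 7)) == ((\u.1) 7))) then ((\v.(true || ((if (let y = true in y) then 9 else ((\z.7) 7)) == ((\u.1) 7)))) (let w = (true || ((if (let y = true in y) then 9 else ((\z.7) 7)) == ((\u.1) 7))) in (\p.3))) else false) then (if (true || ((if (let y = true in y) then 9 else ((\z.7) 7)) == ((\u.1) 7))) then (true || ((if (let y = true in y) then 9 else ((\z.7) 7)) == ((\u.1) 7))) else (true || ((if (let y = true in y) then 9 else ((\z.7) 7)) == ((\u.1) 7)))) else (true || ((if (let y = true in y) then 9 else ((\z.7) 7)) == ((\u.1) 7))))
step 2: [let@0.0.1.0.0] (if (if (true || ((if true then 9 else ((\z.7) 7)) == ((\u.1) 7))) then ((\v.(true || ((if (let y = true in y) then 9 else ((\z.7) 7)) == ((\u.1) 7)))) (let w = (true || ((if (let y = true in y) then 9 else ((\z.7) 7)) == ((\u.1) 7))) in (\p.3))) else false) then (if (true || ((if (let y = true in y) then 9 else ((\z.7) 7)) == ((\u.1) 7))) then (true || ((if (let y = true in y) then 9 else ((\z.7) 7)) == ((\u.1) 7))) else (true || ((if (let y = true in y) then 9 else ((\z.7) 7)) == ((\u.1) 7)))) else (true || ((if (let y = true in y) then 9 else ((\z.7) 7)) == ((\u.1) 7))))
step 3: [if@0.0.1.0] (if (if (true || (9 == ((\u.1) 7))) then ((\v.(true || ((if (let y = true in y) then 9 else ((\z.7) 7)) == ((\u.1) 7)))) (let w = (true || ((if (let y = true in y) then 9 else ((\z.7) 7)) == ((\u.1) 7))) in (\p.3))) else false) then (if (true || ((if (let y = true in y) then 9 else ((\z.7) 7)) == ((\u.1) 7))) then (true || ((if (let y = true in y) then 9 else ((\z.7) 7)) == ((\u.1) 7))) else (true || ((if (let y = true in y) then 9 else ((\z.7) 7)) == ((\u.1) 7)))) else (true || ((if (let y = true in y) then 9 else ((\z.7) 7)) == ((\u.1) 7))))
step 4: [beta@0.0.1.1] (if (if (true || (9 == 1)) then ((\v.(true || ((if (let y = true in y) then 9 else ((\z.7) 7)) == ((\u.1) 7)))) (let w = (true || ((if (let y = true in y) then 9 else ((\z.7) 7)) == ((\u.1) 7))) in (\p.3))) else false) then (if (true || ((if (let y = true in y) then 9 else ((\z.7) 7)) == ((\u.1) 7))) then (true || ((if (let y = true in y) then 9 else ((\z.7) 7)) == ((\u.1) 7))) else (true || ((if (let y = true in y) then 9 else ((\z.7) 7)) == ((\u.1) 7)))) else (true || ((if (let y = true in y) then 9 else ((\z.7) 7)) == ((\u.1) 7))))
step 5: [delta@0.0.1] (if (if (true || false) then ((\v.(true || ((if (let y = true in y) then 9 else ((\z.7) 7)) == ((\u.1) 7)))) (let w = (true || ((if (let y = true in y) then 9 else ((\z.7) 7)) == ((\u.1) 7))) in (\p.3))) else false) then (if (true || ((if (let y = true in y) then 9 else ((\z.7) 7)) == ((\u.1) 7))) then (true || ((if (let y = true in y) then 9 else ((\z.7) 7)) == ((\u.1) 7))) else (true || ((if (let y = true in y) then 9 else ((\z.7) 7)) == ((\u.1) 7)))) else (true || ((if (let y = true in y) then 9 else ((\z.7) 7)) == ((\u.1) 7))))
step 6: [delta@0.0] (if (if true then ((\v.(true || ((if (let y = true in y) then 9 else ((\z.7) 7)) == ((\u.1) 7)))) (let w = (true || ((if (let y = true in y) then 9 else ((\z.7) 7)) == ((\u.1) 7))) in (\p.3))) else false) then (if (true || ((if (let y = true in y) then 9 else ((\z.7) 7)) == ((\u.1) 7))) then (true || ((if (let y = true in y) then 9 else ((\z.7) 7)) == ((\u.1) 7))) else (true || ((if (let y = true in y) then 9 else ((\z.7) 7)) == ((\u.1) 7)))) else (true || ((if (let y = true in y) then 9 else ((\z.7) 7)) == ((\u.1) 7))))
step 7: [if@0] (if ((\v.(true || ((if (let y = true in y) then 9 else ((\z.7) 7)) == ((\u.1) 7)))) (let w = (true || ((if (let y = true in y) then 9 else ((\z.7) 7)) == ((\u.1) 7))) in (\p.3))) then (if (true || ((if (let y = true in y) then 9 else ((\z.7) 7)) == ((\u.1) 7))) then (true || ((if (let y = true in y) then 9 else ((\z.7) 7)) == ((\u.1) 7))) else (true || ((if (let y = true in y) then 9 else ((\z.7) 7)) == ((\u.1) 7)))) else (true || ((if (let y = true in y) then 9 else ((\z.7) 7)) == ((\u.1) 7))))
step 8: [beta@0] (if (true || ((if (let y = true in y) then 9 else ((\z.7) 7)) == ((\u.1) 7))) then (if (true || ((if (let y = true in y) then 9 else ((\z.7) 7)) == ((\u.1) 7))) then (true || ((if (let y = true in y) then 9 else ((\z.7) 7)) == ((\u.1) 7))) else (true || ((if (let y = true in y) then 9 else ((\z.7) 7)) == ((\u.1) 7)))) else (true || ((if (let y = true in y) then 9 else ((\z.7) 7)) == ((\u.1) 7))))
step 9: [let@0.1.0.0] (if (true || ((if true then 9 else ((\z.7) 7)) == ((\u.1) 7))) then (if (true || ((if (let y = true in y) then 9 else ((\z.7) 7)) == ((\u.1) 7))) then (true || ((if (let y = true in y) then 9 else ((\z.7) 7)) == ((\u.1) 7))) else (true || ((if (let y = true in y) then 9 else ((\z.7) 7)) == ((\u.1) 7)))) else (true || ((if (let y = true in y) then 9 else ((\z.7) 7)) == ((\u.1) 7))))
step 10: [if@0.1.0] (if (true || (9 == ((\u.1) 7))) then (if (true || ((if (let y = true in y) then 9 else ((\z.7) 7)) == ((\u.1) 7))) then (true || ((if (let y = true in y) then 9 else ((\z.7) 7)) == ((\u.1) 7))) else (true || ((if (let y = true in y) then 9 else ((\z.7) 7)) == ((\u.1) 7)))) else (true || ((if (let y = true in y) then 9 else ((\z.7) 7)) == ((\u.1) 7))))
step 11: [beta@0.1.1] (if (true || (9 == 1)) then (if (true || ((if (let y = true in y) then 9 else ((\z.7) 7)) == ((\u.1) 7))) then (true || ((if (let y = true in y) then 9 else ((\z.7) 7)) == ((\u.1) 7))) else (true || ((if (let y = true in y) then 9 else ((\z.7) 7)) == ((\u.1) 7)))) else (true || ((if (let y = true in y) then 9 else ((\z.7) 7)) == ((\u.1) 7))))
step 12: [delta@0.1] (if (true || false) then (if (true || ((if (let y = true in y) then 9 else ((\z.7) 7)) == ((\u.1) 7))) then (true || ((if (let y = true in y) then 9 else ((\z.7) 7)) == ((\u.1) 7))) else (true || ((if (let y = true in y) then 9 else ((\z.7) 7)) == ((\u.1) 7)))) else (true || ((if (let y = true in y) then 9 else ((\z.7) 7)) == ((\u.1) 7))))
step 13: [delta@0] (if true then (if (true || ((if (let y = true in y) then 9 else ((\z.7) 7)) == ((\u.1) 7))) then (true || ((if (let y = true in y) then 9 else ((\z.7) 7)) == ((\u.1) 7))) else (true || ((if (let y = true in y) then 9 else ((\z.7) 7)) == ((\u.1) 7)))) else (true || ((if (let y = true in y) then 9 else ((\z.7) 7)) == ((\u.1) 7))))

Answer: delta at 0 : (true || false)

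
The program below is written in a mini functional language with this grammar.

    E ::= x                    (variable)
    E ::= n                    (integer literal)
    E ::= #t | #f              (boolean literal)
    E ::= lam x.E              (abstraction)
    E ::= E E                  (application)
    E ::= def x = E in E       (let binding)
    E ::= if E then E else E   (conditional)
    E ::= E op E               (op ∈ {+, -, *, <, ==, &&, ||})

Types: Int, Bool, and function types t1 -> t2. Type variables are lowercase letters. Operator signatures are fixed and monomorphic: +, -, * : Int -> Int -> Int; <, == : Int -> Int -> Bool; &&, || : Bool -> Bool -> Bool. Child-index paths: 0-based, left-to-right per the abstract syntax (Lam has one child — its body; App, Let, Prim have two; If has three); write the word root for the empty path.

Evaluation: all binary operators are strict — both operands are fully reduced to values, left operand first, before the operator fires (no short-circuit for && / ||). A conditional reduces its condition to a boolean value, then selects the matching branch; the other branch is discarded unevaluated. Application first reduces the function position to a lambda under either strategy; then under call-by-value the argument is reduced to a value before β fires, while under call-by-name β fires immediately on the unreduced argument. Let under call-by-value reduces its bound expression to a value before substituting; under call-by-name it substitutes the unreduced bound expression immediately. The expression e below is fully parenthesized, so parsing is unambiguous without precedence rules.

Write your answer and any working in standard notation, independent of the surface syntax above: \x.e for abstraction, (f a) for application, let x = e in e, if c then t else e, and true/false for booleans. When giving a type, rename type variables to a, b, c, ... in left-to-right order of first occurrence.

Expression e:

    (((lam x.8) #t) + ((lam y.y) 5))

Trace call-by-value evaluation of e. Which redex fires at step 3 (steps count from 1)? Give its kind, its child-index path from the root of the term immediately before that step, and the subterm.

Answer: delta at root : (8 + 5)

Derivation:
step 0: (((\x.8) true) + ((\y.y) 5))
step 1: [beta@0] (8 + ((\y.y) 5))
step 2: [beta@1] (8 + 5)
step 3: [delta@root] 13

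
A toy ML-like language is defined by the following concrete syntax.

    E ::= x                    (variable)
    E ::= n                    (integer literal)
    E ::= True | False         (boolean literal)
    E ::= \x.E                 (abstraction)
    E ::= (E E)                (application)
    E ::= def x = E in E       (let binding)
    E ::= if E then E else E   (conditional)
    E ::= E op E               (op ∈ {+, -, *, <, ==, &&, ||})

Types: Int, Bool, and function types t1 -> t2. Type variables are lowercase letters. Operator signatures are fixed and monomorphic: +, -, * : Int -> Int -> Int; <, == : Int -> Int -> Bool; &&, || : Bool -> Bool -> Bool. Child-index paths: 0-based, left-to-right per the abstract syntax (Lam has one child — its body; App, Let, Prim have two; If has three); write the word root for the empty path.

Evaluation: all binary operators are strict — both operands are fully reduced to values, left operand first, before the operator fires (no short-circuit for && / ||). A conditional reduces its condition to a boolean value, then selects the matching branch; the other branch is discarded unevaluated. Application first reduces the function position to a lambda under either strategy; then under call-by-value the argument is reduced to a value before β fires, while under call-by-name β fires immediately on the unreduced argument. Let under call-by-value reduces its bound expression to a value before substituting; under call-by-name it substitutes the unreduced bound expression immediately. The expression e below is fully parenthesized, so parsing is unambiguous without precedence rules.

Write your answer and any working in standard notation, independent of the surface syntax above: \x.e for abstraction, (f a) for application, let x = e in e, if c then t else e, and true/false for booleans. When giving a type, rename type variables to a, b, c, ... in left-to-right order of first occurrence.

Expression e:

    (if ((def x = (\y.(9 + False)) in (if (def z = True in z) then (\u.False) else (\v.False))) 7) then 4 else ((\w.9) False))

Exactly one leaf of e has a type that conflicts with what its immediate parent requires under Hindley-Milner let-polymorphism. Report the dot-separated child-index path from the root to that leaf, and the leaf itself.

Derivation:
  unify Int ~ Int
  unify Bool ~ Int
  FAIL: mismatch Bool ~ Int

Answer: 0.0.0.0.1 : false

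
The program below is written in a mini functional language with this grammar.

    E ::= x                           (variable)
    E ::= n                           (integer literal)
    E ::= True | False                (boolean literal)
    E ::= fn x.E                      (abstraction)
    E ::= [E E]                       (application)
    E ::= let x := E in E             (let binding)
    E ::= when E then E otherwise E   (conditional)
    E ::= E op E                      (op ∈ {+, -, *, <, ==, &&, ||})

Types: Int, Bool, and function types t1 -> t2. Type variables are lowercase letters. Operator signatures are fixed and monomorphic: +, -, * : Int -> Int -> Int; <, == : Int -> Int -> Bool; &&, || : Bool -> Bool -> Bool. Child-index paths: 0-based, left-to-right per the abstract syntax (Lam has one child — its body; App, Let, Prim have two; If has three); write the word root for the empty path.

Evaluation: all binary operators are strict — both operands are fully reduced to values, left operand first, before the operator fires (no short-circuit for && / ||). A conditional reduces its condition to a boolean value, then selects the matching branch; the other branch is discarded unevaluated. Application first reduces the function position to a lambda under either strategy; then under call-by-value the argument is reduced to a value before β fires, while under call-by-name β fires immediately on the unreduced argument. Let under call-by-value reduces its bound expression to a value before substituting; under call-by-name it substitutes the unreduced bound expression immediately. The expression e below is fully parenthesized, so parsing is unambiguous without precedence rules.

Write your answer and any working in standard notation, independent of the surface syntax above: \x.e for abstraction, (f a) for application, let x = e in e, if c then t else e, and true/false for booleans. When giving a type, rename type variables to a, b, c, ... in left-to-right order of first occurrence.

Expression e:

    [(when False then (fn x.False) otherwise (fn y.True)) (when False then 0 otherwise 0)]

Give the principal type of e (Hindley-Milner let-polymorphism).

Working:
  unify Bool ~ Bool
\x._ : a -> Bool
\y._ : b -> Bool
  unify a -> Bool ~ b -> Bool
  unify a ~ b
  unify Bool ~ Bool
  unify Bool ~ Bool
  unify Int ~ Int
  unify b -> Bool ~ Int -> c
  unify b ~ Int
  unify Bool ~ c
_ _ : Bool

Answer: Bool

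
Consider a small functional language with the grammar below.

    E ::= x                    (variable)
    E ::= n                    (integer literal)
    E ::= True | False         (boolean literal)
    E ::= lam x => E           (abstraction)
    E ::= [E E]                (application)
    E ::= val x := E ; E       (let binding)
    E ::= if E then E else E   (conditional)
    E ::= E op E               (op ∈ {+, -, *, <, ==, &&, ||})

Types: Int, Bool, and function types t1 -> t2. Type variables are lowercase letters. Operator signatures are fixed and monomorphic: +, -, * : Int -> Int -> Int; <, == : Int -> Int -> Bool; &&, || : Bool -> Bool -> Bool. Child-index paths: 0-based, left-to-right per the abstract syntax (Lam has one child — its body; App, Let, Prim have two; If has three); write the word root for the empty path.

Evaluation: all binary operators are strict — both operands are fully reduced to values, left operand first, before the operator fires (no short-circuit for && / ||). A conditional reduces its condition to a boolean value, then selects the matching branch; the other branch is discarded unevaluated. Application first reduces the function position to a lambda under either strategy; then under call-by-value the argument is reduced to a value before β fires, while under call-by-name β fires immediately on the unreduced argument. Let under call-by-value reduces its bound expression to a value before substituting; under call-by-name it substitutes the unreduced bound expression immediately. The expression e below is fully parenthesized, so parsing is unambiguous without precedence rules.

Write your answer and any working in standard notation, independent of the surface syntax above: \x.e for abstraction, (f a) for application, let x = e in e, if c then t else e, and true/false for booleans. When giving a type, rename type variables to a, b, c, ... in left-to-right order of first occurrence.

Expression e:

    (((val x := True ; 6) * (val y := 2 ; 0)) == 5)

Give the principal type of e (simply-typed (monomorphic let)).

Answer: Bool

Working:
let x : Bool
  unify Int ~ Int
let y : Int
  unify Int ~ Int
  unify Int ~ Int
  unify Int ~ Int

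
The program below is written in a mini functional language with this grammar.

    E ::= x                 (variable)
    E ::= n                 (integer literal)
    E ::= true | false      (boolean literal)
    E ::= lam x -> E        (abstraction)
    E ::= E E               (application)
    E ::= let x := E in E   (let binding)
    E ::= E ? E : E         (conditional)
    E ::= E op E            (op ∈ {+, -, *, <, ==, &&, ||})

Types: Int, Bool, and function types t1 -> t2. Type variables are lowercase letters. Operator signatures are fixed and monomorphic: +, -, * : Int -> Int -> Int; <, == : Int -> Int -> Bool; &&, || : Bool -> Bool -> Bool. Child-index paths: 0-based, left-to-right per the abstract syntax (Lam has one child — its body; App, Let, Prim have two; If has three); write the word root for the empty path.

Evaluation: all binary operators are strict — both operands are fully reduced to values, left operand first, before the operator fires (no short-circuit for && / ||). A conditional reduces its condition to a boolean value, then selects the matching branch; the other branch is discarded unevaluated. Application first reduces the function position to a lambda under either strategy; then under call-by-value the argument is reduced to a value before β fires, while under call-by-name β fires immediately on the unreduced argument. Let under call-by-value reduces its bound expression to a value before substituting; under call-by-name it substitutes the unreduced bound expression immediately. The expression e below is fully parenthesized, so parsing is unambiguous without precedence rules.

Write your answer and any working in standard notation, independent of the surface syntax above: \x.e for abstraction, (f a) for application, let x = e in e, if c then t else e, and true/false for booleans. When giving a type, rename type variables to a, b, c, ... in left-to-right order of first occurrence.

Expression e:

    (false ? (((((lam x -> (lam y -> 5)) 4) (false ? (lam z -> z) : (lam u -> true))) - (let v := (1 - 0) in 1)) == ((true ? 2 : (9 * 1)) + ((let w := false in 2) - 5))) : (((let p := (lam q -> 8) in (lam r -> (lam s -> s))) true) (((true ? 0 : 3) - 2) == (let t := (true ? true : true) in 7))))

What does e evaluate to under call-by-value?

Answer: false

Trace:
step 0: (if false then (((((\x.(\y.5)) 4) (if false then (\z.z) else (\u.true))) - (let v = (1 - 0) in 1)) == ((if true then 2 else (9 * 1)) + ((let w = false in 2) - 5))) else (((let p = (\q.8) in (\r.(\s.s))) true) (((if true then 0 else 3) - 2) == (let t = (if true then true else true) in 7))))
step 1: [if@root] (((let p = (\q.8) in (\r.(\s.s))) true) (((if true then 0 else 3) - 2) == (let t = (if true then true else true) in 7)))
step 2: [let@0.0] (((\r.(\s.s)) true) (((if true then 0 else 3) - 2) == (let t = (if true then true else true) in 7)))
step 3: [beta@0] ((\s.s) (((if true then 0 else 3) - 2) == (let t = (if true then true else true) in 7)))
step 4: [if@1.0.0] ((\s.s) ((0 - 2) == (let t = (if true then true else true) in 7)))
step 5: [delta@1.0] ((\s.s) (-2 == (let t = (if true then true else true) in 7)))
step 6: [if@1.1.0] ((\s.s) (-2 == (let t = true in 7)))
step 7: [let@1.1] ((\s.s) (-2 == 7))
step 8: [delta@1] ((\s.s) false)
step 9: [beta@root] false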